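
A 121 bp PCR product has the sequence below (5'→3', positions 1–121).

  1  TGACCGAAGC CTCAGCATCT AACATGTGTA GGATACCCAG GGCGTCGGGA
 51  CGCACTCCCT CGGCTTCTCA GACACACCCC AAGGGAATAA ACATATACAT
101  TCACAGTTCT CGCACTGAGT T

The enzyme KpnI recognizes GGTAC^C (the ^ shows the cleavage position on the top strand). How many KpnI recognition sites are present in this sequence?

0

No occurrence of GGTACC is present in the sequence.
KpnI does not cut: 0 sites.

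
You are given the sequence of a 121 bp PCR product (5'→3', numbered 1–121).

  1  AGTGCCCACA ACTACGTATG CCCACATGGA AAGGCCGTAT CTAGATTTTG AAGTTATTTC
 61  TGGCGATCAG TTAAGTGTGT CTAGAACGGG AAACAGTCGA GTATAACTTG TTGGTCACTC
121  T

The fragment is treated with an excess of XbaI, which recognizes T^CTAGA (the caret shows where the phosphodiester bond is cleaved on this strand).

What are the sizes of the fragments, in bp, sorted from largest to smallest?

XbaI sites (TCTAGA) start at positions 40, 80.
XbaI cuts after the first base of each site, so after positions 40, 80.
Linear molecule, 2 cuts → 3 fragments:
  1–40 → 40 bp
  41–80 → 40 bp
  81–121 → 41 bp
Sorted largest to smallest: 41, 40, 40 bp.

41, 40, 40 bp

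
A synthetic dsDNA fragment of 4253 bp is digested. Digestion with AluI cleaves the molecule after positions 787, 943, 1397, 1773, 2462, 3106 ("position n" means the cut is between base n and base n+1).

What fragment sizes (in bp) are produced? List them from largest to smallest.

1147, 787, 689, 644, 454, 376, 156 bp

Linear molecule, 6 cuts → 7 fragments:
  787 − 0 = 787 bp
  943 − 787 = 156 bp
  1397 − 943 = 454 bp
  1773 − 1397 = 376 bp
  2462 − 1773 = 689 bp
  3106 − 2462 = 644 bp
  4253 − 3106 = 1147 bp
Sorted largest to smallest: 1147, 787, 689, 644, 454, 376, 156 bp.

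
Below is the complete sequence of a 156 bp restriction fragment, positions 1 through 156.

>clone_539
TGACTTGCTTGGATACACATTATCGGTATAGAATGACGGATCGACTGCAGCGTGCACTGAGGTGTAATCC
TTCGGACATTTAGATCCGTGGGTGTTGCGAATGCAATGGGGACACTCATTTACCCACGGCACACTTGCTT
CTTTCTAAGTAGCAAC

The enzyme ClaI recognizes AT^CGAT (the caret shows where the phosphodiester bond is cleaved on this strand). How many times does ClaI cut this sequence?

0

No occurrence of ATCGAT is present in the sequence.
ClaI does not cut: 0 sites.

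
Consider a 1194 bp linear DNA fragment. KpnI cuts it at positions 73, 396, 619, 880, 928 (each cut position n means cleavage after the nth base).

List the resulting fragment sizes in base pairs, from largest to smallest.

323, 266, 261, 223, 73, 48 bp

Linear molecule, 5 cuts → 6 fragments:
  73 − 0 = 73 bp
  396 − 73 = 323 bp
  619 − 396 = 223 bp
  880 − 619 = 261 bp
  928 − 880 = 48 bp
  1194 − 928 = 266 bp
Sorted largest to smallest: 323, 266, 261, 223, 73, 48 bp.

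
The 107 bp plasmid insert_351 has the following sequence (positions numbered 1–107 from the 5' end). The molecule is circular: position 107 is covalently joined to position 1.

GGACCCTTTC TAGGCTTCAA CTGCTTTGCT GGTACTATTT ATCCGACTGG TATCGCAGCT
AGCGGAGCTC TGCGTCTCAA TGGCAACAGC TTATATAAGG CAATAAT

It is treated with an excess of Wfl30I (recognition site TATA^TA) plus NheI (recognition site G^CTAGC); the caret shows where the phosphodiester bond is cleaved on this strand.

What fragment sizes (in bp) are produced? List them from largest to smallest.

The Wfl30I site (TATATA) starts at position 92.
Wfl30I cuts after base 4 of each site, so after position 95.
The NheI site (GCTAGC) starts at position 58.
NheI cuts after the first base of each site, so after position 58.
Combined cut positions: 58, 95.
Circular molecule, 2 cuts → 2 fragments:
  59–95 → 37 bp
  96–107 then 1–58 → 12 + 58 = 70 bp
Sorted largest to smallest: 70, 37 bp.

70, 37 bp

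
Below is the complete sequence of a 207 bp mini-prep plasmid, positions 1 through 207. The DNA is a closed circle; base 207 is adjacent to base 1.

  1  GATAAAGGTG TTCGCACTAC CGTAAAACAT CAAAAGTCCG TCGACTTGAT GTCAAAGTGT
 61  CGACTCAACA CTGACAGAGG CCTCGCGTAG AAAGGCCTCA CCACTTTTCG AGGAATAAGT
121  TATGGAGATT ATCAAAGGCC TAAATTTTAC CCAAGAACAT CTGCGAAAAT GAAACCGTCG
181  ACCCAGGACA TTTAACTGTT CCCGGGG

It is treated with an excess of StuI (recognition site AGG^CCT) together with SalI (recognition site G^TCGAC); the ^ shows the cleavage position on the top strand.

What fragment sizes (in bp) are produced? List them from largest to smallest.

StuI sites (AGGCCT) start at positions 78, 93, 136.
StuI cuts after base 3 of each site, so after positions 80, 95, 138.
SalI sites (GTCGAC) start at positions 40, 59, 177.
SalI cuts after the first base of each site, so after positions 40, 59, 177.
Combined cut positions: 40, 59, 80, 95, 138, 177.
Circular molecule, 6 cuts → 6 fragments:
  41–59 → 19 bp
  60–80 → 21 bp
  81–95 → 15 bp
  96–138 → 43 bp
  139–177 → 39 bp
  178–207 then 1–40 → 30 + 40 = 70 bp
Sorted largest to smallest: 70, 43, 39, 21, 19, 15 bp.

70, 43, 39, 21, 19, 15 bp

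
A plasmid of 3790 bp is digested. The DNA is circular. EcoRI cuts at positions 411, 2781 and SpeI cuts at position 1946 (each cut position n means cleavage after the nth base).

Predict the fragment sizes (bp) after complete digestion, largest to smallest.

1535, 1420, 835 bp

Combined cut positions (sorted): 411, 1946, 2781.
Circular molecule, 3 cuts → 3 fragments:
  1946 − 411 = 1535 bp
  2781 − 1946 = 835 bp
  wrap: 3790 − 2781 + 411 = 1420 bp
Sorted largest to smallest: 1535, 1420, 835 bp.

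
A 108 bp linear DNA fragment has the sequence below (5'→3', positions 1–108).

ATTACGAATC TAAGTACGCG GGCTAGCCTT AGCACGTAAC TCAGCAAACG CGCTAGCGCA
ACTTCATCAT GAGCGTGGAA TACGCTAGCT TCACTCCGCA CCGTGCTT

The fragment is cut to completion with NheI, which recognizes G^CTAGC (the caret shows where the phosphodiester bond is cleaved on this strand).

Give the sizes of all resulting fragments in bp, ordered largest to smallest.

NheI sites (GCTAGC) start at positions 22, 52, 84.
NheI cuts after the first base of each site, so after positions 22, 52, 84.
Linear molecule, 3 cuts → 4 fragments:
  1–22 → 22 bp
  23–52 → 30 bp
  53–84 → 32 bp
  85–108 → 24 bp
Sorted largest to smallest: 32, 30, 24, 22 bp.

32, 30, 24, 22 bp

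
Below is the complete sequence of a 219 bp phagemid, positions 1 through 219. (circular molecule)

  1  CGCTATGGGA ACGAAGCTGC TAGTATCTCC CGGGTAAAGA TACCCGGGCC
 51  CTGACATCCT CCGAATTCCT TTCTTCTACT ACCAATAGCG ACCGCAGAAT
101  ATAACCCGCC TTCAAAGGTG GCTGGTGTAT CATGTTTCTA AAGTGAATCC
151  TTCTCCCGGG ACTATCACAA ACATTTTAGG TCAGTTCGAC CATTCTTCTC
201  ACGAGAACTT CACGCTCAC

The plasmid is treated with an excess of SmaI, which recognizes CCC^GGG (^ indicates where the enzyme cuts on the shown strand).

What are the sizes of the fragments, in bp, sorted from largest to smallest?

112, 93, 14 bp

SmaI sites (CCCGGG) start at positions 29, 43, 155.
SmaI cuts after base 3 of each site, so after positions 31, 45, 157.
Circular molecule, 3 cuts → 3 fragments:
  32–45 → 14 bp
  46–157 → 112 bp
  158–219 then 1–31 → 62 + 31 = 93 bp
Sorted largest to smallest: 112, 93, 14 bp.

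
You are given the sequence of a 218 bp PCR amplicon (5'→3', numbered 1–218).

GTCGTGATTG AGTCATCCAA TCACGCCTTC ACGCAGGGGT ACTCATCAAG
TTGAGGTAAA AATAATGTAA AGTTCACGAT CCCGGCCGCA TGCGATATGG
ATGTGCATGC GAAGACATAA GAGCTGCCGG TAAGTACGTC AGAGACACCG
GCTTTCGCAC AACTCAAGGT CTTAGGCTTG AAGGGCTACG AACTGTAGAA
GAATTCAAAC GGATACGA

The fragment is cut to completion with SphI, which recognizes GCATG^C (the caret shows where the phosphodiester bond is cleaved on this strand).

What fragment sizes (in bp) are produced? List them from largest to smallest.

109, 92, 17 bp

SphI sites (GCATGC) start at positions 88, 105.
SphI cuts after base 5 of each site (before the last base), so after positions 92, 109.
Linear molecule, 2 cuts → 3 fragments:
  1–92 → 92 bp
  93–109 → 17 bp
  110–218 → 109 bp
Sorted largest to smallest: 109, 92, 17 bp.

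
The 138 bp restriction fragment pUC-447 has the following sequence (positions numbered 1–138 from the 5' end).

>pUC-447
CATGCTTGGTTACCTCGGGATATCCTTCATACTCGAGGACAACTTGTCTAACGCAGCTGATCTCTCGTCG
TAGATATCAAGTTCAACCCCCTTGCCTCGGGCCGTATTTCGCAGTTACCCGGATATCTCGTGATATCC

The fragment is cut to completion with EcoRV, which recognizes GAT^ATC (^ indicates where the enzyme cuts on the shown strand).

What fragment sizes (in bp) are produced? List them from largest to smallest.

54, 49, 21, 10, 4 bp

EcoRV sites (GATATC) start at positions 19, 73, 122, 132.
EcoRV cuts after base 3 of each site, so after positions 21, 75, 124, 134.
Linear molecule, 4 cuts → 5 fragments:
  1–21 → 21 bp
  22–75 → 54 bp
  76–124 → 49 bp
  125–134 → 10 bp
  135–138 → 4 bp
Sorted largest to smallest: 54, 49, 21, 10, 4 bp.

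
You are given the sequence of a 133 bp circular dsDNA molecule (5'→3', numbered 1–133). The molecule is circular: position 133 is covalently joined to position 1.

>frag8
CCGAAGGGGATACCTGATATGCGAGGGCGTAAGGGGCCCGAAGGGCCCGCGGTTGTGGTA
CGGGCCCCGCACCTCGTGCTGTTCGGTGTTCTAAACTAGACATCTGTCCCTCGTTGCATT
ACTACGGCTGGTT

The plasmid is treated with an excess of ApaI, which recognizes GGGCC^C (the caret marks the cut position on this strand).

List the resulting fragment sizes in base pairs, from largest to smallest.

ApaI sites (GGGCCC) start at positions 34, 43, 62.
ApaI cuts after base 5 of each site (before the last base), so after positions 38, 47, 66.
Circular molecule, 3 cuts → 3 fragments:
  39–47 → 9 bp
  48–66 → 19 bp
  67–133 then 1–38 → 67 + 38 = 105 bp
Sorted largest to smallest: 105, 19, 9 bp.

105, 19, 9 bp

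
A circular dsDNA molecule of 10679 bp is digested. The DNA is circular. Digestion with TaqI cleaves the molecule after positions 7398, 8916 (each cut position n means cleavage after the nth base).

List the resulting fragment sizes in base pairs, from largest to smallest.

9161, 1518 bp

Circular molecule, 2 cuts → 2 fragments:
  8916 − 7398 = 1518 bp
  wrap: 10679 − 8916 + 7398 = 9161 bp
Sorted largest to smallest: 9161, 1518 bp.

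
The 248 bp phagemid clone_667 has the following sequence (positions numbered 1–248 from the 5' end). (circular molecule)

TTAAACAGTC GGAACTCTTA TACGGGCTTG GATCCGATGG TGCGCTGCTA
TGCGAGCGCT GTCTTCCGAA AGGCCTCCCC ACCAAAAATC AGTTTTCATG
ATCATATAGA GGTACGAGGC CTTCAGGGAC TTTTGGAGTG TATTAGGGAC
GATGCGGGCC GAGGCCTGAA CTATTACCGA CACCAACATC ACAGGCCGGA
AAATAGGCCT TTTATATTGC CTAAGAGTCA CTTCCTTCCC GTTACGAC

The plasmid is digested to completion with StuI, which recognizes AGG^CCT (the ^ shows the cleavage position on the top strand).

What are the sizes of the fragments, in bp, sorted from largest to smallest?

114, 46, 45, 43 bp

StuI sites (AGGCCT) start at positions 71, 117, 162, 205.
StuI cuts after base 3 of each site, so after positions 73, 119, 164, 207.
Circular molecule, 4 cuts → 4 fragments:
  74–119 → 46 bp
  120–164 → 45 bp
  165–207 → 43 bp
  208–248 then 1–73 → 41 + 73 = 114 bp
Sorted largest to smallest: 114, 46, 45, 43 bp.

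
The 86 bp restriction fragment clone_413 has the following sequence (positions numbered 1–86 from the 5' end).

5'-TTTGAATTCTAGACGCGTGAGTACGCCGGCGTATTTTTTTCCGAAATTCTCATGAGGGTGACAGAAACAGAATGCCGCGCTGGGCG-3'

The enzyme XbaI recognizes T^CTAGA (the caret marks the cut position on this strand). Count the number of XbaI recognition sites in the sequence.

TCTAGA occurs starting at position 8.
XbaI cuts at 1 site.

1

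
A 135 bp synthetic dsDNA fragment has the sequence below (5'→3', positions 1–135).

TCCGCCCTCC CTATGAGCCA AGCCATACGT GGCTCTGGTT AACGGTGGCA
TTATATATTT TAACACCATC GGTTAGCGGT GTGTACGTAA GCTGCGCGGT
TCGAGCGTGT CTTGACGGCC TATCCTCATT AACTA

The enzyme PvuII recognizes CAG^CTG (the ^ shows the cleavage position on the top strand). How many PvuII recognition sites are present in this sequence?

0

No occurrence of CAGCTG is present in the sequence.
PvuII does not cut: 0 sites.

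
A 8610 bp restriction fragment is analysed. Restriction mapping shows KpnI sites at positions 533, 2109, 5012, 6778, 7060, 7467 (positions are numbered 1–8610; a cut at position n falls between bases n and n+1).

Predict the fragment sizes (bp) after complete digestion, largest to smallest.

Linear molecule, 6 cuts → 7 fragments:
  533 − 0 = 533 bp
  2109 − 533 = 1576 bp
  5012 − 2109 = 2903 bp
  6778 − 5012 = 1766 bp
  7060 − 6778 = 282 bp
  7467 − 7060 = 407 bp
  8610 − 7467 = 1143 bp
Sorted largest to smallest: 2903, 1766, 1576, 1143, 533, 407, 282 bp.

2903, 1766, 1576, 1143, 533, 407, 282 bp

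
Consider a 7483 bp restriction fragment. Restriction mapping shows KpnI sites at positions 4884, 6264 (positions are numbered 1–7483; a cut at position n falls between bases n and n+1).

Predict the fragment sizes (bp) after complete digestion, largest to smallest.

4884, 1380, 1219 bp

Linear molecule, 2 cuts → 3 fragments:
  4884 − 0 = 4884 bp
  6264 − 4884 = 1380 bp
  7483 − 6264 = 1219 bp
Sorted largest to smallest: 4884, 1380, 1219 bp.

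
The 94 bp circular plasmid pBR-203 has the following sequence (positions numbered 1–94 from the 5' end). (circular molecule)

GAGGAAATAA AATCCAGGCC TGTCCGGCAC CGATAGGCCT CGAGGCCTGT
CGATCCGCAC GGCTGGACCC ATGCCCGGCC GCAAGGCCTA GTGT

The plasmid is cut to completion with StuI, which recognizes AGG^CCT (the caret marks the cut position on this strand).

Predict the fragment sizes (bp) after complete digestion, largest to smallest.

41, 26, 19, 8 bp

StuI sites (AGGCCT) start at positions 16, 35, 43, 84.
StuI cuts after base 3 of each site, so after positions 18, 37, 45, 86.
Circular molecule, 4 cuts → 4 fragments:
  19–37 → 19 bp
  38–45 → 8 bp
  46–86 → 41 bp
  87–94 then 1–18 → 8 + 18 = 26 bp
Sorted largest to smallest: 41, 26, 19, 8 bp.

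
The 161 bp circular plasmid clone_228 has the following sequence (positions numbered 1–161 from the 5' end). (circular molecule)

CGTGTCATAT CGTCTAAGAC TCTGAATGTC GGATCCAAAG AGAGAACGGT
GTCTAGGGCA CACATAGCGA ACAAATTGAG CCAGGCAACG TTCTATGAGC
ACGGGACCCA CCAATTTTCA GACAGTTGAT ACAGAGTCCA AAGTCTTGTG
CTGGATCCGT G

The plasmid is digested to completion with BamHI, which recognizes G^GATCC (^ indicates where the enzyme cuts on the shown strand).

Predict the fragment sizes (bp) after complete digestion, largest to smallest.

BamHI sites (GGATCC) start at positions 31, 153.
BamHI cuts after the first base of each site, so after positions 31, 153.
Circular molecule, 2 cuts → 2 fragments:
  32–153 → 122 bp
  154–161 then 1–31 → 8 + 31 = 39 bp
Sorted largest to smallest: 122, 39 bp.

122, 39 bp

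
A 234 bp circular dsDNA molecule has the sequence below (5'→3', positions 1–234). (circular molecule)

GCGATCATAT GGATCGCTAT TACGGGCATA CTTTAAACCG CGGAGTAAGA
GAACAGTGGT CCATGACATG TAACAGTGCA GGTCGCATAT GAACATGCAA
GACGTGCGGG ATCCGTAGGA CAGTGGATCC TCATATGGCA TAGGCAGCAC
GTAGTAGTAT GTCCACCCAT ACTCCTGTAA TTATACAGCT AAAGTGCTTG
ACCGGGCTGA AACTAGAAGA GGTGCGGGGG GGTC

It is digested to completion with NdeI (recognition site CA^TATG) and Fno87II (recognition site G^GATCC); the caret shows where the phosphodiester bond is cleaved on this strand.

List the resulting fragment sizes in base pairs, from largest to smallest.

108, 80, 22, 16, 8 bp

NdeI sites (CATATG) start at positions 6, 86, 132.
NdeI cuts after base 2 of each site, so after positions 7, 87, 133.
Fno87II sites (GGATCC) start at positions 109, 125.
Fno87II cuts after the first base of each site, so after positions 109, 125.
Combined cut positions: 7, 87, 109, 125, 133.
Circular molecule, 5 cuts → 5 fragments:
  8–87 → 80 bp
  88–109 → 22 bp
  110–125 → 16 bp
  126–133 → 8 bp
  134–234 then 1–7 → 101 + 7 = 108 bp
Sorted largest to smallest: 108, 80, 22, 16, 8 bp.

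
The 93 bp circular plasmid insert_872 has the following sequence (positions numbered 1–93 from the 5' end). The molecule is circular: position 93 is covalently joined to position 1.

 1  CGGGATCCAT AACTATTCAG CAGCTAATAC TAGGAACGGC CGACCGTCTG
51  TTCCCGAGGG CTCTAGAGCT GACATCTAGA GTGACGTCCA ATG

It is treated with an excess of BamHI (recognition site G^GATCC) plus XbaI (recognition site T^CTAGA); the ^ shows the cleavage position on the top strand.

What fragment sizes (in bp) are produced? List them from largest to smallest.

The BamHI site (GGATCC) starts at position 3.
BamHI cuts after the first base of each site, so after position 3.
XbaI sites (TCTAGA) start at positions 62, 75.
XbaI cuts after the first base of each site, so after positions 62, 75.
Combined cut positions: 3, 62, 75.
Circular molecule, 3 cuts → 3 fragments:
  4–62 → 59 bp
  63–75 → 13 bp
  76–93 then 1–3 → 18 + 3 = 21 bp
Sorted largest to smallest: 59, 21, 13 bp.

59, 21, 13 bp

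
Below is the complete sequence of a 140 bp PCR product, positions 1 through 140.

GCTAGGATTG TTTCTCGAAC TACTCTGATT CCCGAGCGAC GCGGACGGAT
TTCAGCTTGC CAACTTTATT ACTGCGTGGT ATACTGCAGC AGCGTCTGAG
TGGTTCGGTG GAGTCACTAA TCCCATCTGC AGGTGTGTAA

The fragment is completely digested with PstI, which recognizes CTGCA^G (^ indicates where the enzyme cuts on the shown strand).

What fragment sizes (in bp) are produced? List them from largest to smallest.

PstI sites (CTGCAG) start at positions 84, 127.
PstI cuts after base 5 of each site (before the last base), so after positions 88, 131.
Linear molecule, 2 cuts → 3 fragments:
  1–88 → 88 bp
  89–131 → 43 bp
  132–140 → 9 bp
Sorted largest to smallest: 88, 43, 9 bp.

88, 43, 9 bp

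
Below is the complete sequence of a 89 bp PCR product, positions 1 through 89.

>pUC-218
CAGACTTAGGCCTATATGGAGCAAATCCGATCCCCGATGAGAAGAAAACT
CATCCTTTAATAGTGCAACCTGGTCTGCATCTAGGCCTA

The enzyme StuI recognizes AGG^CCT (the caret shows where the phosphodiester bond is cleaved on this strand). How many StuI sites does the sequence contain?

2

AGGCCT occurs starting at positions 8, 83.
StuI cuts at 2 sites.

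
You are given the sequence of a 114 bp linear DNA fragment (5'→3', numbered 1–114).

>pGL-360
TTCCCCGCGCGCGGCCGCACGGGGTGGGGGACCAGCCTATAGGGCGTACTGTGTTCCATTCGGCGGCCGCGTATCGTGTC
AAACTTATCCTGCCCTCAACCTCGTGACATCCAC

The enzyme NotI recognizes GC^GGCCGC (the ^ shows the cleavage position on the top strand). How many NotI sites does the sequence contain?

2

GCGGCCGC occurs starting at positions 11, 63.
NotI cuts at 2 sites.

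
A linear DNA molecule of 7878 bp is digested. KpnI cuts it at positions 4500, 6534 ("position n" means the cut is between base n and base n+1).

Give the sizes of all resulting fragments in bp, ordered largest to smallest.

Linear molecule, 2 cuts → 3 fragments:
  4500 − 0 = 4500 bp
  6534 − 4500 = 2034 bp
  7878 − 6534 = 1344 bp
Sorted largest to smallest: 4500, 2034, 1344 bp.

4500, 2034, 1344 bp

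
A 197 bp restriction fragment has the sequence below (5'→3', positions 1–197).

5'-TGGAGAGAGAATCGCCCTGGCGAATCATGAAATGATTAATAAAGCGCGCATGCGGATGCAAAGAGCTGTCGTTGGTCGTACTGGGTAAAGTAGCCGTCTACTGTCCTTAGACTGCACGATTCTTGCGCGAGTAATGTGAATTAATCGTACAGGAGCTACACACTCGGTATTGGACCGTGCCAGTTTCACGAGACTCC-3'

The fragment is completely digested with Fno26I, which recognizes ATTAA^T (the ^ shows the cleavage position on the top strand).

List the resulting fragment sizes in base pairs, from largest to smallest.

Fno26I sites (ATTAAT) start at positions 35, 140.
Fno26I cuts after base 5 of each site (before the last base), so after positions 39, 144.
Linear molecule, 2 cuts → 3 fragments:
  1–39 → 39 bp
  40–144 → 105 bp
  145–197 → 53 bp
Sorted largest to smallest: 105, 53, 39 bp.

105, 53, 39 bp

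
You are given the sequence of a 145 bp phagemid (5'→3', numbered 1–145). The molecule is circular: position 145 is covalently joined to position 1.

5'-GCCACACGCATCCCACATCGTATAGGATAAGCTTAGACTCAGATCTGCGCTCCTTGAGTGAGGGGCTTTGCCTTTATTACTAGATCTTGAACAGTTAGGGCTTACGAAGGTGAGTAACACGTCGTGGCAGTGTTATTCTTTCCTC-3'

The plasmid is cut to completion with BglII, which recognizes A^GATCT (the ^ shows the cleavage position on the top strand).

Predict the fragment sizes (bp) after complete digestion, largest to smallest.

104, 41 bp

BglII sites (AGATCT) start at positions 41, 82.
BglII cuts after the first base of each site, so after positions 41, 82.
Circular molecule, 2 cuts → 2 fragments:
  42–82 → 41 bp
  83–145 then 1–41 → 63 + 41 = 104 bp
Sorted largest to smallest: 104, 41 bp.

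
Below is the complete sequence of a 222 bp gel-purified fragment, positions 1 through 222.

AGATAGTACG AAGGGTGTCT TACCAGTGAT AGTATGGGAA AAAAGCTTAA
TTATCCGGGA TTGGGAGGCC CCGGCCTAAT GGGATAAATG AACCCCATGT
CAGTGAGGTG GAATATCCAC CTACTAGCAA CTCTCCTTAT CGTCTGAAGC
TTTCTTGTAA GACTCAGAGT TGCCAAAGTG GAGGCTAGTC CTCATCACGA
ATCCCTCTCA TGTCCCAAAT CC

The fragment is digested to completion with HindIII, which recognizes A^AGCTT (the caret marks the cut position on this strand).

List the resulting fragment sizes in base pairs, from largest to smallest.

104, 75, 43 bp

HindIII sites (AAGCTT) start at positions 43, 147.
HindIII cuts after the first base of each site, so after positions 43, 147.
Linear molecule, 2 cuts → 3 fragments:
  1–43 → 43 bp
  44–147 → 104 bp
  148–222 → 75 bp
Sorted largest to smallest: 104, 75, 43 bp.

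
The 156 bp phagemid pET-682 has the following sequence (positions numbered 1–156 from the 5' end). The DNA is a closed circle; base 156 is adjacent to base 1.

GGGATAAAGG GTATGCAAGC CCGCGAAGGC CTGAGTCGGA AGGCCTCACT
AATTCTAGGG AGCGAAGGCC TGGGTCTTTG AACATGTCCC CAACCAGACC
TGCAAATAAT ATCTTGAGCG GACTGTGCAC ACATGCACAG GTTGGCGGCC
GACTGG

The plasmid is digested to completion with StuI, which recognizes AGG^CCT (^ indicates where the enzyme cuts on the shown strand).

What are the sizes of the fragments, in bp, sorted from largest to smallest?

StuI sites (AGGCCT) start at positions 27, 41, 66.
StuI cuts after base 3 of each site, so after positions 29, 43, 68.
Circular molecule, 3 cuts → 3 fragments:
  30–43 → 14 bp
  44–68 → 25 bp
  69–156 then 1–29 → 88 + 29 = 117 bp
Sorted largest to smallest: 117, 25, 14 bp.

117, 25, 14 bp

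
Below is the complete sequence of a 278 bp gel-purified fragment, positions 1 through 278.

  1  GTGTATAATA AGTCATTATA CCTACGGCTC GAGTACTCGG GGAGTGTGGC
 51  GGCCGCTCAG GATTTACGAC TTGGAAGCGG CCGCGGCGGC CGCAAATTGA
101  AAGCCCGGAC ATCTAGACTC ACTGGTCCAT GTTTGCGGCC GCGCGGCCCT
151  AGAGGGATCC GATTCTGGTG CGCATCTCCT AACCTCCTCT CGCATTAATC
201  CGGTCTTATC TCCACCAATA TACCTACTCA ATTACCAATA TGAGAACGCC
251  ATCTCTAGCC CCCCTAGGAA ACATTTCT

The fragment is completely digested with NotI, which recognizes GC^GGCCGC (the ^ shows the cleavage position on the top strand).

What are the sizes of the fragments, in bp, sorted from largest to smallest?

NotI sites (GCGGCCGC) start at positions 49, 77, 86, 135.
NotI cuts after base 2 of each site, so after positions 50, 78, 87, 136.
Linear molecule, 4 cuts → 5 fragments:
  1–50 → 50 bp
  51–78 → 28 bp
  79–87 → 9 bp
  88–136 → 49 bp
  137–278 → 142 bp
Sorted largest to smallest: 142, 50, 49, 28, 9 bp.

142, 50, 49, 28, 9 bp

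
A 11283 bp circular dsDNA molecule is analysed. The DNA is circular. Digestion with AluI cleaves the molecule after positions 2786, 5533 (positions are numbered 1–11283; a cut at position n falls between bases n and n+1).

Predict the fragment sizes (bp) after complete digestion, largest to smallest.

Circular molecule, 2 cuts → 2 fragments:
  5533 − 2786 = 2747 bp
  wrap: 11283 − 5533 + 2786 = 8536 bp
Sorted largest to smallest: 8536, 2747 bp.

8536, 2747 bp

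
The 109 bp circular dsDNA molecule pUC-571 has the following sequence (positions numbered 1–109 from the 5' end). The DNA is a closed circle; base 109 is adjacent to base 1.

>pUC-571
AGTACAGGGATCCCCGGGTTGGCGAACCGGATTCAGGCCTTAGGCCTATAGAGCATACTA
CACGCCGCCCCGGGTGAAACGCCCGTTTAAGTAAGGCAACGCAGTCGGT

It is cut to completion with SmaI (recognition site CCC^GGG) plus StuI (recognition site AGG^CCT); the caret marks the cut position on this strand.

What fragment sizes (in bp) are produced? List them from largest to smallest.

SmaI sites (CCCGGG) start at positions 13, 69.
SmaI cuts after base 3 of each site, so after positions 15, 71.
StuI sites (AGGCCT) start at positions 35, 42.
StuI cuts after base 3 of each site, so after positions 37, 44.
Combined cut positions: 15, 37, 44, 71.
Circular molecule, 4 cuts → 4 fragments:
  16–37 → 22 bp
  38–44 → 7 bp
  45–71 → 27 bp
  72–109 then 1–15 → 38 + 15 = 53 bp
Sorted largest to smallest: 53, 27, 22, 7 bp.

53, 27, 22, 7 bp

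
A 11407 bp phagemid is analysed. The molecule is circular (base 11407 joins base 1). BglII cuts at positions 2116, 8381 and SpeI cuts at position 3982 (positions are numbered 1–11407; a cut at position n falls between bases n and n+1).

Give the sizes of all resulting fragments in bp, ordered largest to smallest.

Combined cut positions (sorted): 2116, 3982, 8381.
Circular molecule, 3 cuts → 3 fragments:
  3982 − 2116 = 1866 bp
  8381 − 3982 = 4399 bp
  wrap: 11407 − 8381 + 2116 = 5142 bp
Sorted largest to smallest: 5142, 4399, 1866 bp.

5142, 4399, 1866 bp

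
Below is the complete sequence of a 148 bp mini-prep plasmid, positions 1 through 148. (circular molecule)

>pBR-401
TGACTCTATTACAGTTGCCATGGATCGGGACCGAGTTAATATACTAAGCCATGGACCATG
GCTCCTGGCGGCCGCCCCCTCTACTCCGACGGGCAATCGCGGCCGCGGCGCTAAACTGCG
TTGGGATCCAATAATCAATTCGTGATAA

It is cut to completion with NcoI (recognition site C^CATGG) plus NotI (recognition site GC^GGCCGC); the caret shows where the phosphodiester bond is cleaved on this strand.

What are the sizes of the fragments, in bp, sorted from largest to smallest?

66, 31, 31, 13, 7 bp

NcoI sites (CCATGG) start at positions 18, 49, 56.
NcoI cuts after the first base of each site, so after positions 18, 49, 56.
NotI sites (GCGGCCGC) start at positions 68, 99.
NotI cuts after base 2 of each site, so after positions 69, 100.
Combined cut positions: 18, 49, 56, 69, 100.
Circular molecule, 5 cuts → 5 fragments:
  19–49 → 31 bp
  50–56 → 7 bp
  57–69 → 13 bp
  70–100 → 31 bp
  101–148 then 1–18 → 48 + 18 = 66 bp
Sorted largest to smallest: 66, 31, 31, 13, 7 bp.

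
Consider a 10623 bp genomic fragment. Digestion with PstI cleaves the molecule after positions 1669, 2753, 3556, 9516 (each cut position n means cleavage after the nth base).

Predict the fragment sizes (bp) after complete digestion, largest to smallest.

5960, 1669, 1107, 1084, 803 bp

Linear molecule, 4 cuts → 5 fragments:
  1669 − 0 = 1669 bp
  2753 − 1669 = 1084 bp
  3556 − 2753 = 803 bp
  9516 − 3556 = 5960 bp
  10623 − 9516 = 1107 bp
Sorted largest to smallest: 5960, 1669, 1107, 1084, 803 bp.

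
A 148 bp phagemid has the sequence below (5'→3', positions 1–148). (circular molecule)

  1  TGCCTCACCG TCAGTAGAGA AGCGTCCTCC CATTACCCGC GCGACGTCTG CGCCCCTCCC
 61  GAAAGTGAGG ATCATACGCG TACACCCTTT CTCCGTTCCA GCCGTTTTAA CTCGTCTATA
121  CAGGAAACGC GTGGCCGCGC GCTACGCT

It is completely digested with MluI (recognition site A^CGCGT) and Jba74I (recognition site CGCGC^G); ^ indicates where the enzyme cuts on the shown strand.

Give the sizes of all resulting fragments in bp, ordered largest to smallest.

51, 50, 34, 13 bp

MluI sites (ACGCGT) start at positions 76, 127.
MluI cuts after the first base of each site, so after positions 76, 127.
Jba74I sites (CGCGCG) start at positions 38, 136.
Jba74I cuts after base 5 of each site (before the last base), so after positions 42, 140.
Combined cut positions: 42, 76, 127, 140.
Circular molecule, 4 cuts → 4 fragments:
  43–76 → 34 bp
  77–127 → 51 bp
  128–140 → 13 bp
  141–148 then 1–42 → 8 + 42 = 50 bp
Sorted largest to smallest: 51, 50, 34, 13 bp.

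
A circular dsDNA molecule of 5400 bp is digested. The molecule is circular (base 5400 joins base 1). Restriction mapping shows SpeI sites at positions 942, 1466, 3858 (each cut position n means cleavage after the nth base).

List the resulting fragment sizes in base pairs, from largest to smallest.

Circular molecule, 3 cuts → 3 fragments:
  1466 − 942 = 524 bp
  3858 − 1466 = 2392 bp
  wrap: 5400 − 3858 + 942 = 2484 bp
Sorted largest to smallest: 2484, 2392, 524 bp.

2484, 2392, 524 bp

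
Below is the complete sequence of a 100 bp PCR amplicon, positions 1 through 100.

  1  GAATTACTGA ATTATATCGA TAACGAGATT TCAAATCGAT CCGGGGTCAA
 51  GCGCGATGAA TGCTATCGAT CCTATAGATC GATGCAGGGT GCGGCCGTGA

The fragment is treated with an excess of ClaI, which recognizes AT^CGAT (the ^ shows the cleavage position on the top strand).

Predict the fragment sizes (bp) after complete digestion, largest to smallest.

ClaI sites (ATCGAT) start at positions 16, 35, 65, 78.
ClaI cuts after base 2 of each site, so after positions 17, 36, 66, 79.
Linear molecule, 4 cuts → 5 fragments:
  1–17 → 17 bp
  18–36 → 19 bp
  37–66 → 30 bp
  67–79 → 13 bp
  80–100 → 21 bp
Sorted largest to smallest: 30, 21, 19, 17, 13 bp.

30, 21, 19, 17, 13 bp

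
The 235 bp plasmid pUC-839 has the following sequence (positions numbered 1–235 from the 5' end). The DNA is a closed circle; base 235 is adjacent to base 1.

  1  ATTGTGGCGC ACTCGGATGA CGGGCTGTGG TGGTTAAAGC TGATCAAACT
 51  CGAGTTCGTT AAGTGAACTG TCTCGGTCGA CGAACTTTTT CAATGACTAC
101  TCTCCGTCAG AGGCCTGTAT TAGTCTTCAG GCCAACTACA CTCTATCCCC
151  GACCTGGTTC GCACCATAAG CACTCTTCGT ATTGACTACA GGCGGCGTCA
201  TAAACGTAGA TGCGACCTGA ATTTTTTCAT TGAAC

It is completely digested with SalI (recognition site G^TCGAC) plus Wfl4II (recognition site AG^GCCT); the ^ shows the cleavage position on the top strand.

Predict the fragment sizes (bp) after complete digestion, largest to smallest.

199, 36 bp

The SalI site (GTCGAC) starts at position 76.
SalI cuts after the first base of each site, so after position 76.
The Wfl4II site (AGGCCT) starts at position 111.
Wfl4II cuts after base 2 of each site, so after position 112.
Combined cut positions: 76, 112.
Circular molecule, 2 cuts → 2 fragments:
  77–112 → 36 bp
  113–235 then 1–76 → 123 + 76 = 199 bp
Sorted largest to smallest: 199, 36 bp.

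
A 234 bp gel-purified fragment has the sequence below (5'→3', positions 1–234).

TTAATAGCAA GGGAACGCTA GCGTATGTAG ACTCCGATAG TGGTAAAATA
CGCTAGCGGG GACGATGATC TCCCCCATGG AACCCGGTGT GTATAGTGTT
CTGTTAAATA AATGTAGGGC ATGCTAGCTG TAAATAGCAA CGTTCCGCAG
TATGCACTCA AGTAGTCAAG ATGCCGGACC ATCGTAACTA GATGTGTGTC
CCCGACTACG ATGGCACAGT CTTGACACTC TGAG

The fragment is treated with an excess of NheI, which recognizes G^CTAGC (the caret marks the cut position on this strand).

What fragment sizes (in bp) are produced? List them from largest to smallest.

111, 71, 35, 17 bp

NheI sites (GCTAGC) start at positions 17, 52, 123.
NheI cuts after the first base of each site, so after positions 17, 52, 123.
Linear molecule, 3 cuts → 4 fragments:
  1–17 → 17 bp
  18–52 → 35 bp
  53–123 → 71 bp
  124–234 → 111 bp
Sorted largest to smallest: 111, 71, 35, 17 bp.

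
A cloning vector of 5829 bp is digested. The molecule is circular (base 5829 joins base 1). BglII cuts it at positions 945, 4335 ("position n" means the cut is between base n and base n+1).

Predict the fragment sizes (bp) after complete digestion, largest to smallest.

3390, 2439 bp

Circular molecule, 2 cuts → 2 fragments:
  4335 − 945 = 3390 bp
  wrap: 5829 − 4335 + 945 = 2439 bp
Sorted largest to smallest: 3390, 2439 bp.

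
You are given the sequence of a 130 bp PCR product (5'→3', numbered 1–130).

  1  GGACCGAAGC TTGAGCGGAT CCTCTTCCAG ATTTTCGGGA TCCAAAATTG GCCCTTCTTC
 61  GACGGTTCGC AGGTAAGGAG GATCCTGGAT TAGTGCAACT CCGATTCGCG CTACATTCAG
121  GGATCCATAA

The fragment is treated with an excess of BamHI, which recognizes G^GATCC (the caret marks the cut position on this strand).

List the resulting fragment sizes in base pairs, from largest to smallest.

42, 41, 21, 17, 9 bp

BamHI sites (GGATCC) start at positions 17, 38, 80, 121.
BamHI cuts after the first base of each site, so after positions 17, 38, 80, 121.
Linear molecule, 4 cuts → 5 fragments:
  1–17 → 17 bp
  18–38 → 21 bp
  39–80 → 42 bp
  81–121 → 41 bp
  122–130 → 9 bp
Sorted largest to smallest: 42, 41, 21, 17, 9 bp.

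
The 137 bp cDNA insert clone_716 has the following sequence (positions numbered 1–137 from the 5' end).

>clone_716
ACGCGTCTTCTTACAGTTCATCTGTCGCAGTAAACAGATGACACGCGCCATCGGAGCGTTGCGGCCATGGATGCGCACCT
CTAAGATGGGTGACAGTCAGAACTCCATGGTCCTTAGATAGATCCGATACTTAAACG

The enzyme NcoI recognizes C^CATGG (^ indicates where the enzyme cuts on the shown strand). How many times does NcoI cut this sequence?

CCATGG occurs starting at positions 65, 105.
NcoI cuts at 2 sites.

2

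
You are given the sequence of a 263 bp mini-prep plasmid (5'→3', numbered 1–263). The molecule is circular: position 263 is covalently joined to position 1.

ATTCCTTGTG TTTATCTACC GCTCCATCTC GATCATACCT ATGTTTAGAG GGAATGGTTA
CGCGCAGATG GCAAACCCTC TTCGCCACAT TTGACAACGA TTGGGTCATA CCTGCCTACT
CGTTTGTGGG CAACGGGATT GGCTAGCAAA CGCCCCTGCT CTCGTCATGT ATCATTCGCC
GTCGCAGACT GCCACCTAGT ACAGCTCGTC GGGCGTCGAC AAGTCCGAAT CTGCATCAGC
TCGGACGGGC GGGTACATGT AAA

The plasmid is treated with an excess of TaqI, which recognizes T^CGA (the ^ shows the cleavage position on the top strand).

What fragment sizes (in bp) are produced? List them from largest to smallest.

187, 76 bp

TaqI sites (TCGA) start at positions 29, 216.
TaqI cuts after the first base of each site, so after positions 29, 216.
Circular molecule, 2 cuts → 2 fragments:
  30–216 → 187 bp
  217–263 then 1–29 → 47 + 29 = 76 bp
Sorted largest to smallest: 187, 76 bp.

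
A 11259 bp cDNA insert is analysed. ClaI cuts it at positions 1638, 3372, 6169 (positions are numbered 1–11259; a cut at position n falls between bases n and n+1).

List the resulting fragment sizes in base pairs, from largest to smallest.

Linear molecule, 3 cuts → 4 fragments:
  1638 − 0 = 1638 bp
  3372 − 1638 = 1734 bp
  6169 − 3372 = 2797 bp
  11259 − 6169 = 5090 bp
Sorted largest to smallest: 5090, 2797, 1734, 1638 bp.

5090, 2797, 1734, 1638 bp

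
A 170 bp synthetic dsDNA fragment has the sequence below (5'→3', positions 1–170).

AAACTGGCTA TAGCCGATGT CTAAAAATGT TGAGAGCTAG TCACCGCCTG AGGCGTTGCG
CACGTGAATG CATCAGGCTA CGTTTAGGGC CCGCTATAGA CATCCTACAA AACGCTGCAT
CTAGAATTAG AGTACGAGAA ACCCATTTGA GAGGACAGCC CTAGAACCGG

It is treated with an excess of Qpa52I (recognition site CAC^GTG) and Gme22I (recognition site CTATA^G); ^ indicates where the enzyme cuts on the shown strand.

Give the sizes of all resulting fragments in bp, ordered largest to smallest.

The Qpa52I site (CACGTG) starts at position 61.
Qpa52I cuts after base 3 of each site, so after position 63.
Gme22I sites (CTATAG) start at positions 8, 94.
Gme22I cuts after base 5 of each site (before the last base), so after positions 12, 98.
Combined cut positions: 12, 63, 98.
Linear molecule, 3 cuts → 4 fragments:
  1–12 → 12 bp
  13–63 → 51 bp
  64–98 → 35 bp
  99–170 → 72 bp
Sorted largest to smallest: 72, 51, 35, 12 bp.

72, 51, 35, 12 bp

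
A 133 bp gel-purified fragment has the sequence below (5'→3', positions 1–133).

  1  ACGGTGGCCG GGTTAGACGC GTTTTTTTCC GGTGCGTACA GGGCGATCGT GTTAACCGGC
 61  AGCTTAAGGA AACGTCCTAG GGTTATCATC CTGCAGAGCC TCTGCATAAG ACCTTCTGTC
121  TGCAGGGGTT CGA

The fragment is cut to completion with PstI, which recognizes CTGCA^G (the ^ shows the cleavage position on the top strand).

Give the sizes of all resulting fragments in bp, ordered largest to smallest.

PstI sites (CTGCAG) start at positions 91, 120.
PstI cuts after base 5 of each site (before the last base), so after positions 95, 124.
Linear molecule, 2 cuts → 3 fragments:
  1–95 → 95 bp
  96–124 → 29 bp
  125–133 → 9 bp
Sorted largest to smallest: 95, 29, 9 bp.

95, 29, 9 bp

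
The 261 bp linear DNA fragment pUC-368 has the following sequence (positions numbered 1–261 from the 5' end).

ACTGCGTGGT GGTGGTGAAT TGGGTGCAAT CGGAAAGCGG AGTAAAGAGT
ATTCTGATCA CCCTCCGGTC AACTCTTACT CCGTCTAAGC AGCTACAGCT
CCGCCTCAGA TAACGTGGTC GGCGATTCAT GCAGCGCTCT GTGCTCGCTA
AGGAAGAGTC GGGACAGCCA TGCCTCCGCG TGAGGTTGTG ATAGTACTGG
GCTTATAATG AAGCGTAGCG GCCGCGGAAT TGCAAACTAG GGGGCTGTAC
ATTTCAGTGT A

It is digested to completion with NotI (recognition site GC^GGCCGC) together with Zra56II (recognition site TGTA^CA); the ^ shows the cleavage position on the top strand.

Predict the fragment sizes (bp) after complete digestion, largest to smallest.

219, 30, 12 bp

The NotI site (GCGGCCGC) starts at position 218.
NotI cuts after base 2 of each site, so after position 219.
The Zra56II site (TGTACA) starts at position 246.
Zra56II cuts after base 4 of each site, so after position 249.
Combined cut positions: 219, 249.
Linear molecule, 2 cuts → 3 fragments:
  1–219 → 219 bp
  220–249 → 30 bp
  250–261 → 12 bp
Sorted largest to smallest: 219, 30, 12 bp.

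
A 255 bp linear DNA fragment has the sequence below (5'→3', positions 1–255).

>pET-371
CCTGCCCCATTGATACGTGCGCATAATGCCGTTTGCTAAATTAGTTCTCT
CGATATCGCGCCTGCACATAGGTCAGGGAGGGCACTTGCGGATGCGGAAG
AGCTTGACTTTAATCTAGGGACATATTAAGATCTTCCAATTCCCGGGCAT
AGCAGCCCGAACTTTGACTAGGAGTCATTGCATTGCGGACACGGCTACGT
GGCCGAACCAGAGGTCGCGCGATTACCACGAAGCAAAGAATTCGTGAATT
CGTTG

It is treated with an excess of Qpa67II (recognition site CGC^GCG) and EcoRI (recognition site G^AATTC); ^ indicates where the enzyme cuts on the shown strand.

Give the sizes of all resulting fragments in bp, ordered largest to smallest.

218, 20, 9, 8 bp

The Qpa67II site (CGCGCG) starts at position 216.
Qpa67II cuts after base 3 of each site, so after position 218.
EcoRI sites (GAATTC) start at positions 238, 246.
EcoRI cuts after the first base of each site, so after positions 238, 246.
Combined cut positions: 218, 238, 246.
Linear molecule, 3 cuts → 4 fragments:
  1–218 → 218 bp
  219–238 → 20 bp
  239–246 → 8 bp
  247–255 → 9 bp
Sorted largest to smallest: 218, 20, 9, 8 bp.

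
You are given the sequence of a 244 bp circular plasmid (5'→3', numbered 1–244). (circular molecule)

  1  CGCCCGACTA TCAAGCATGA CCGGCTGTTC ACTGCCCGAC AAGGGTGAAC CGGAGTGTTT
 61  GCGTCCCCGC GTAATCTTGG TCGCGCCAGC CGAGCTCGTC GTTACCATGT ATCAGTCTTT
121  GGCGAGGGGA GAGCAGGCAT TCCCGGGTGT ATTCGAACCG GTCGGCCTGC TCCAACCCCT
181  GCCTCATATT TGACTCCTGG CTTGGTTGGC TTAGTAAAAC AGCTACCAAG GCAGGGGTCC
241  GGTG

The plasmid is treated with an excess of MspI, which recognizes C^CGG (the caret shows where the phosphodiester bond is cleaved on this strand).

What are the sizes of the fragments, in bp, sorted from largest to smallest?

MspI sites (CCGG) start at positions 21, 50, 143, 158, 239.
MspI cuts after the first base of each site, so after positions 21, 50, 143, 158, 239.
Circular molecule, 5 cuts → 5 fragments:
  22–50 → 29 bp
  51–143 → 93 bp
  144–158 → 15 bp
  159–239 → 81 bp
  240–244 then 1–21 → 5 + 21 = 26 bp
Sorted largest to smallest: 93, 81, 29, 26, 15 bp.

93, 81, 29, 26, 15 bp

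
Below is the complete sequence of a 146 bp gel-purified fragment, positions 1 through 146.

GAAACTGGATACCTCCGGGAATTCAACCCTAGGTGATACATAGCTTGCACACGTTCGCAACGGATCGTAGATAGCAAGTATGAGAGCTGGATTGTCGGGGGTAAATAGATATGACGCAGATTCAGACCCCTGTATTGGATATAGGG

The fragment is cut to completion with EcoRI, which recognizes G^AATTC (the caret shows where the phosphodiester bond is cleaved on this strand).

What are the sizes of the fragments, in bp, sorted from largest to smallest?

127, 19 bp

The EcoRI site (GAATTC) starts at position 19.
EcoRI cuts after the first base of each site, so after position 19.
Linear molecule, 1 cut → 2 fragments:
  1–19 → 19 bp
  20–146 → 127 bp
Sorted largest to smallest: 127, 19 bp.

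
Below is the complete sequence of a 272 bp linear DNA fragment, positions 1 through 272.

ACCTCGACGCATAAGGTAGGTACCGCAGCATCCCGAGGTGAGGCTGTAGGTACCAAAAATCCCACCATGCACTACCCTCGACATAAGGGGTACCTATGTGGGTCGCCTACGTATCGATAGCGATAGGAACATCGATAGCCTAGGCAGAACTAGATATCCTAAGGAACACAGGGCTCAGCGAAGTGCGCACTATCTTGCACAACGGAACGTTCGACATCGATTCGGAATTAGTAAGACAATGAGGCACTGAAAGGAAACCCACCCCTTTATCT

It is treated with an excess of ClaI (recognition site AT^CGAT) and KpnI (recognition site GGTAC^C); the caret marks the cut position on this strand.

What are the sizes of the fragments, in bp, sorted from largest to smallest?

85, 55, 40, 30, 23, 21, 18 bp

ClaI sites (ATCGAT) start at positions 113, 131, 216.
ClaI cuts after base 2 of each site, so after positions 114, 132, 217.
KpnI sites (GGTACC) start at positions 19, 49, 89.
KpnI cuts after base 5 of each site (before the last base), so after positions 23, 53, 93.
Combined cut positions: 23, 53, 93, 114, 132, 217.
Linear molecule, 6 cuts → 7 fragments:
  1–23 → 23 bp
  24–53 → 30 bp
  54–93 → 40 bp
  94–114 → 21 bp
  115–132 → 18 bp
  133–217 → 85 bp
  218–272 → 55 bp
Sorted largest to smallest: 85, 55, 40, 30, 23, 21, 18 bp.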